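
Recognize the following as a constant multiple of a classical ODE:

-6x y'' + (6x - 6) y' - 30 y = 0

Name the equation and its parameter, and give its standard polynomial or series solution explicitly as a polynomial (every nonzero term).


All three coefficients share the factor -6; dividing through by -6 gives  x y'' + (1 - x) y' + 5 y = 0.
This matches the Laguerre equation x y'' + (1 - x) y' + n y = 0 with n = 5; the polynomial solution is L_5(x).
With y = sum_k a_k x^k, matching x^k gives (k+1)k a_{k+1} + (k+1) a_{k+1} - k a_k + n a_k = 0, i.e. (k+1)^2 a_{k+1} = (k - n) a_k = (k - 5) a_k. The right side vanishes at k = 5, so the series terminates at degree 5.
Standard normalization L_n(0) = 1 gives a_0 = 1. Work upward with a_{k+1} = (k - 5) a_k / (k+1)^2:
  a_1 = (0 - 5)(1) / 1^2 = -5/1 = -5
  a_2 = (1 - 5)(-5) / 2^2 = 20/4 = 5
  a_3 = (2 - 5)(5) / 3^2 = -15/9 = -5/3
  a_4 = (3 - 5)(-5/3) / 4^2 = (10/3)/16 = 5/24
  a_5 = (4 - 5)(5/24) / 5^2 = (-5/24)/25 = -1/120
Hence L_5(x) = -x^5/120 + 5 x^4/24 - 5 x^3/3 + 5 x^2 - 5 x + 1.

L_5(x); series = -x^5/120 + 5 x^4/24 - 5 x^3/3 + 5 x^2 - 5 x + 1


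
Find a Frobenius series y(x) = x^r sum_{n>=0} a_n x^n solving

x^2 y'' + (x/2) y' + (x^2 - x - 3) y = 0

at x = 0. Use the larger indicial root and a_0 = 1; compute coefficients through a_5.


Write in Frobenius form y'' + (p(x)/x) y' + (q(x)/x^2) y = 0:
  p(x) = 1/2,  q(x) = x^2 - x - 3.
Indicial equation: r(r-1) + (1/2) r + (-3) = 0 -> roots r_1 = 2, r_2 = -3/2.
Take r = r_1 = 2. Let y(x) = x^r sum_{n>=0} a_n x^n with a_0 = 1.
Substitute y = x^r sum a_n x^n and match x^{r+n}. The recurrence is
  D(n) a_n - 1 a_{n-1} + 1 a_{n-2} = 0,  where D(n) = (r+n)(r+n-1) + (1/2)(r+n) + (-3).
  a_n = [1 a_{n-1} - 1 a_{n-2}] / D(n).
Since the indicial polynomial factors as (r - r_1)(r - r_2), D(n) = (r_1 + n - r_1)(r_1 + n - r_2) = n(n + 7/2).
Evaluating step by step (a_0 = 1):
  n = 1: D(1) = 1(1 + 7/2) = 9/2; numerator = 1(1) = 1; a_1 = (1)/(9/2) = 2/9
  n = 2: D(2) = 2(2 + 7/2) = 11; numerator = 1(2/9) - 1(1) = -7/9; a_2 = (-7/9)/(11) = -7/99
  n = 3: D(3) = 3(3 + 7/2) = 39/2; numerator = 1(-7/99) - 1(2/9) = -29/99; a_3 = (-29/99)/(39/2) = -58/3861
  n = 4: D(4) = 4(4 + 7/2) = 30; numerator = 1(-58/3861) - 1(-7/99) = 215/3861; a_4 = (215/3861)/(30) = 43/23166
  n = 5: D(5) = 5(5 + 7/2) = 85/2; numerator = 1(43/23166) - 1(-58/3861) = 391/23166; a_5 = (391/23166)/(85/2) = 23/57915

r = 2; a_0 = 1; a_1 = 2/9; a_2 = -7/99; a_3 = -58/3861; a_4 = 43/23166; a_5 = 23/57915


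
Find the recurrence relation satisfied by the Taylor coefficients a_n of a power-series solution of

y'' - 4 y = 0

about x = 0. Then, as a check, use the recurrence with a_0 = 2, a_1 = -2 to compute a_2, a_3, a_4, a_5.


Substitute y = sum_n a_n x^n into y'' + (const) y = 0.
y''(x) = sum_{n>=0} (n+2)(n+1) a_{n+2} x^n.
The ODE becomes sum_n [(n+2)(n+1) a_{n+2} - 4 a_n] x^n = 0.
Setting each coefficient to zero gives the recurrence:
  (n+2)(n+1) a_{n+2} - 4 a_n = 0,
  a_{n+2} = 4 / ((n+1)(n+2)) a_n.

Check with a_0 = 2, a_1 = -2 (apply the recurrence for n = 0, 1, 2, 3): a_0 = 2, a_1 = -2, a_2 = 4, a_3 = -4/3, a_4 = 4/3, a_5 = -4/15.

a_{n+2} = 4/((n+1)(n+2)) * a_n; check: a_0 = 2, a_1 = -2, a_2 = 4, a_3 = -4/3, a_4 = 4/3, a_5 = -4/15


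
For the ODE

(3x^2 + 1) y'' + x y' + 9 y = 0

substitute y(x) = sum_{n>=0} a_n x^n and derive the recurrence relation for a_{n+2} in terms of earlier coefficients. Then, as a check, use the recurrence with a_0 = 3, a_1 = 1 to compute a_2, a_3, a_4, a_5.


Substitute y = sum_n a_n x^n.
(1 + 3 x^2) y'' contributes (n+2)(n+1) a_{n+2} + 3 n(n-1) a_n at x^n.
x y'(x) contributes n a_n at x^n.
9 y(x) contributes 9 a_n at x^n.
Matching x^n: (n+2)(n+1) a_{n+2} + (3 n(n-1) + n + 9) a_n = 0.
Thus a_{n+2} = (-3 n(n-1) - n - 9) / ((n+1)(n+2)) * a_n.

Check with a_0 = 3, a_1 = 1 (apply the recurrence for n = 0, 1, 2, 3): a_0 = 3, a_1 = 1, a_2 = -27/2, a_3 = -5/3, a_4 = 153/8, a_5 = 5/2.

a_(n+2) = (-3 n(n-1) - n - 9) / ((n+1)(n+2)) * a_n; check: a_0 = 3, a_1 = 1, a_2 = -27/2, a_3 = -5/3, a_4 = 153/8, a_5 = 5/2


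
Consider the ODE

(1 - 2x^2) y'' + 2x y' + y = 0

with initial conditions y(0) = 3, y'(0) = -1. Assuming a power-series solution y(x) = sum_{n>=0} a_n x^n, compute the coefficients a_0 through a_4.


Ansatz: y(x) = sum_{n>=0} a_n x^n, so y'(x) = sum_{n>=1} n a_n x^(n-1) and y''(x) = sum_{n>=2} n(n-1) a_n x^(n-2).
Substitute into P(x) y'' + Q(x) y' + R(x) y = 0 with P(x) = 1 - 2x^2, Q(x) = 2x, R(x) = 1, and match powers of x.
Initial conditions: a_0 = 3, a_1 = -1.
Setting the coefficient of each power of x to zero and solving order by order (substituting the coefficients already found):
  x^0: 2 a_2 + a_0 = 0  ->  2 a_2 = -a_0 = -3  ->  a_2 = -3/2
  x^1: 6 a_3 + 3 a_1 = 0  ->  6 a_3 = -3 a_1 = 3  ->  a_3 = 1/2
  x^2: 12 a_4 + a_2 = 0  ->  12 a_4 = -a_2 = 3/2  ->  a_4 = 1/8
Truncated series: y(x) = 3 - x - (3/2) x^2 + (1/2) x^3 + (1/8) x^4 + O(x^5).

a_0 = 3; a_1 = -1; a_2 = -3/2; a_3 = 1/2; a_4 = 1/8


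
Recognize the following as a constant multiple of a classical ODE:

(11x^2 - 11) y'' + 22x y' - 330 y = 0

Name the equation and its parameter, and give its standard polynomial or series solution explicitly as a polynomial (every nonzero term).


All three coefficients share the factor -11; dividing through by -11 gives  (1 - x^2) y'' - 2x y' + 30 y = 0.
This matches the Legendre equation (1 - x^2) y'' - 2x y' + n(n+1) y = 0 (note the -2x y' term) with n(n+1) = 30, so n = 5; the polynomial solution is P_5(x).
With y = sum_k a_k x^k, matching x^k gives (k+2)(k+1) a_{k+2} = [k(k+1) - n(n+1)] a_k = (k - 5)(k + 6) a_k. The right side vanishes at k = 5, so the series with the parity of 5 terminates at degree 5.
Standard normalization (P_n(1) = 1): leading coefficient (2n)!/(2^n (n!)^2) = 3628800/(32*14400) = 63/8, so a_5 = 63/8. Work downward with a_k = (k+1)(k+2) a_{k+2} / ((k - 5)(k + 6)):
  a_3 = (4)(5)(63/8) / ((3 - 5)(3 + 6)) = (315/2)/(-18) = -35/4
  a_1 = (2)(3)(-35/4) / ((1 - 5)(1 + 6)) = (-105/2)/(-28) = 15/8
Hence P_5(x) = 63 x^5/8 - 35 x^3/4 + 15 x/8.

P_5(x); series = 63 x^5/8 - 35 x^3/4 + 15 x/8


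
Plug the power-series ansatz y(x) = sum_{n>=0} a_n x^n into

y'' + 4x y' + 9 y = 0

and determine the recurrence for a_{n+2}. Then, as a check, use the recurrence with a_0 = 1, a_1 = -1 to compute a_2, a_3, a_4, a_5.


Substitute y = sum_n a_n x^n.
y''(x) has coefficient (n+2)(n+1) a_{n+2} at x^n;
4 x y'(x) has coefficient 4 n a_n at x^n (shift);
9 y(x) has coefficient 9 a_n at x^n.
Matching x^n: (n+2)(n+1) a_{n+2} + (4n + 9) a_n = 0.
Thus a_{n+2} = (-4n - 9) / ((n+1)(n+2)) * a_n.

Check with a_0 = 1, a_1 = -1 (apply the recurrence for n = 0, 1, 2, 3): a_0 = 1, a_1 = -1, a_2 = -9/2, a_3 = 13/6, a_4 = 51/8, a_5 = -91/40.

a_(n+2) = (-4n - 9) / ((n+1)(n+2)) * a_n; check: a_0 = 1, a_1 = -1, a_2 = -9/2, a_3 = 13/6, a_4 = 51/8, a_5 = -91/40


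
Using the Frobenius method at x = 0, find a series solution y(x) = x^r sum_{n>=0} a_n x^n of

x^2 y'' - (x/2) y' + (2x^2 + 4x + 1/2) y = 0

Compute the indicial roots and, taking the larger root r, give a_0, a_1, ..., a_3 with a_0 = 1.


Write in Frobenius form y'' + (p(x)/x) y' + (q(x)/x^2) y = 0:
  p(x) = -1/2,  q(x) = 2x^2 + 4x + 1/2.
Indicial equation: r(r-1) + (-1/2) r + (1/2) = 0 -> roots r_1 = 1, r_2 = 1/2.
Take r = r_1 = 1. Let y(x) = x^r sum_{n>=0} a_n x^n with a_0 = 1.
Substitute y = x^r sum a_n x^n and match x^{r+n}. The recurrence is
  D(n) a_n + 4 a_{n-1} + 2 a_{n-2} = 0,  where D(n) = (r+n)(r+n-1) + (-1/2)(r+n) + (1/2).
  a_n = [-4 a_{n-1} - 2 a_{n-2}] / D(n).
Since the indicial polynomial factors as (r - r_1)(r - r_2), D(n) = (r_1 + n - r_1)(r_1 + n - r_2) = n(n + 1/2).
Evaluating step by step (a_0 = 1):
  n = 1: D(1) = 1(1 + 1/2) = 3/2; numerator = -4(1) = -4; a_1 = (-4)/(3/2) = -8/3
  n = 2: D(2) = 2(2 + 1/2) = 5; numerator = -4(-8/3) - 2(1) = 26/3; a_2 = (26/3)/(5) = 26/15
  n = 3: D(3) = 3(3 + 1/2) = 21/2; numerator = -4(26/15) - 2(-8/3) = -8/5; a_3 = (-8/5)/(21/2) = -16/105

r = 1; a_0 = 1; a_1 = -8/3; a_2 = 26/15; a_3 = -16/105


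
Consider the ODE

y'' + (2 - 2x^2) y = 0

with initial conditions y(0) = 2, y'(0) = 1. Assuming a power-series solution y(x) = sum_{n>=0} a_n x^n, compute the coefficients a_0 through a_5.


Ansatz: y(x) = sum_{n>=0} a_n x^n, so y'(x) = sum_{n>=1} n a_n x^(n-1) and y''(x) = sum_{n>=2} n(n-1) a_n x^(n-2).
Substitute into P(x) y'' + Q(x) y' + R(x) y = 0 with P(x) = 1, Q(x) = 0, R(x) = 2 - 2x^2, and match powers of x.
Initial conditions: a_0 = 2, a_1 = 1.
Setting the coefficient of each power of x to zero and solving order by order (substituting the coefficients already found):
  x^0: 2 a_2 + 2 a_0 = 0  ->  2 a_2 = -2 a_0 = -4  ->  a_2 = -2
  x^1: 6 a_3 + 2 a_1 = 0  ->  6 a_3 = -2 a_1 = -2  ->  a_3 = -1/3
  x^2: 12 a_4 + 2 a_2 - 2 a_0 = 0  ->  12 a_4 = -2 a_2 + 2 a_0 = 8  ->  a_4 = 2/3
  x^3: 20 a_5 + 2 a_3 - 2 a_1 = 0  ->  20 a_5 = -2 a_3 + 2 a_1 = 8/3  ->  a_5 = 2/15
Truncated series: y(x) = 2 + x - 2 x^2 - (1/3) x^3 + (2/3) x^4 + (2/15) x^5 + O(x^6).

a_0 = 2; a_1 = 1; a_2 = -2; a_3 = -1/3; a_4 = 2/3; a_5 = 2/15


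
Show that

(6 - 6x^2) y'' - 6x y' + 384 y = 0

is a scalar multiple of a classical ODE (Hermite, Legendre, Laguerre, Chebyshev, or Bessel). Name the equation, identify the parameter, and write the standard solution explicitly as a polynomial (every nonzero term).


All three coefficients share the factor 6; dividing through by 6 gives  (1 - x^2) y'' - x y' + 64 y = 0.
This matches the Chebyshev equation (1 - x^2) y'' - x y' + n^2 y = 0 (note the -x y' term, not -2x y') with n^2 = 64, so n = 8; the polynomial solution is T_8(x).
With y = sum_k a_k x^k, matching x^k gives (k+2)(k+1) a_{k+2} = (k^2 - n^2) a_k = (k - 8)(k + 8) a_k. The right side vanishes at k = 8, so the series with the parity of 8 terminates at degree 8.
Standard normalization: leading coefficient of T_n is 2^(n-1), so a_8 = 2^7 = 128. Work downward with a_k = (k+1)(k+2) a_{k+2} / ((k - 8)(k + 8)):
  a_6 = (7)(8)(128) / ((6 - 8)(6 + 8)) = 7168/(-28) = -256
  a_4 = (5)(6)(-256) / ((4 - 8)(4 + 8)) = -7680/(-48) = 160
  a_2 = (3)(4)(160) / ((2 - 8)(2 + 8)) = 1920/(-60) = -32
  a_0 = (1)(2)(-32) / ((0 - 8)(0 + 8)) = -64/(-64) = 1
Hence T_8(x) = 128 x^8 - 256 x^6 + 160 x^4 - 32 x^2 + 1.

T_8(x); series = 128 x^8 - 256 x^6 + 160 x^4 - 32 x^2 + 1


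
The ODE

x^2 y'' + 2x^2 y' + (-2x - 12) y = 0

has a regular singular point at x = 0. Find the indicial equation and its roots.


Divide by x^2 to reach normal form y'' + P_1(x) y' + P_2(x) y = 0 with P_1(x) = 2 and P_2(x) = -2/x - 12/x^2.
x = 0 is a singular point because the y-coefficient -2/x - 12/x^2 has a pole at x = 0.
It is a regular singular point because x P_1(x) = p(x) = 2x and x^2 P_2(x) = q(x) = -2x - 12 are polynomials, hence analytic at x = 0.
p(0) = 0,  q(0) = -12.
Indicial equation: r(r-1) + p(0) r + q(0) = 0, i.e. r^2 + (p(0) - 1) r + q(0) = 0, i.e. r^2 - 1 r - 12 = 0.
Discriminant: (-1)^2 - 4(-12) = 49, so r = (1 ± 7)/2.
Solving: r_1 = 4, r_2 = -3.

indicial: r^2 - 1 r - 12 = 0; roots r_1 = 4, r_2 = -3


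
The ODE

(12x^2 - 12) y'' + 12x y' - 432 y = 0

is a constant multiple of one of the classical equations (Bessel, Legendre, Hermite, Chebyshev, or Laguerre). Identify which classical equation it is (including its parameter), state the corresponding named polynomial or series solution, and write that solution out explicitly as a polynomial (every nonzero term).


All three coefficients share the factor -12; dividing through by -12 gives  (1 - x^2) y'' - x y' + 36 y = 0.
This matches the Chebyshev equation (1 - x^2) y'' - x y' + n^2 y = 0 (note the -x y' term, not -2x y') with n^2 = 36, so n = 6; the polynomial solution is T_6(x).
With y = sum_k a_k x^k, matching x^k gives (k+2)(k+1) a_{k+2} = (k^2 - n^2) a_k = (k - 6)(k + 6) a_k. The right side vanishes at k = 6, so the series with the parity of 6 terminates at degree 6.
Standard normalization: leading coefficient of T_n is 2^(n-1), so a_6 = 2^5 = 32. Work downward with a_k = (k+1)(k+2) a_{k+2} / ((k - 6)(k + 6)):
  a_4 = (5)(6)(32) / ((4 - 6)(4 + 6)) = 960/(-20) = -48
  a_2 = (3)(4)(-48) / ((2 - 6)(2 + 6)) = -576/(-32) = 18
  a_0 = (1)(2)(18) / ((0 - 6)(0 + 6)) = 36/(-36) = -1
Hence T_6(x) = 32 x^6 - 48 x^4 + 18 x^2 - 1.

T_6(x); series = 32 x^6 - 48 x^4 + 18 x^2 - 1


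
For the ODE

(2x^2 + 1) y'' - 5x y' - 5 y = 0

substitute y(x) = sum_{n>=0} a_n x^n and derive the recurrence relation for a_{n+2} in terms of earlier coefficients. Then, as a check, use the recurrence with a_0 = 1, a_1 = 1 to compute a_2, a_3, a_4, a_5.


Substitute y = sum_n a_n x^n.
(1 + 2 x^2) y'' contributes (n+2)(n+1) a_{n+2} + 2 n(n-1) a_n at x^n.
-5 x y'(x) contributes -5 n a_n at x^n.
-5 y(x) contributes -5 a_n at x^n.
Matching x^n: (n+2)(n+1) a_{n+2} + (2 n(n-1) - 5 n - 5) a_n = 0.
Thus a_{n+2} = (-2 n(n-1) + 5 n + 5) / ((n+1)(n+2)) * a_n.

Check with a_0 = 1, a_1 = 1 (apply the recurrence for n = 0, 1, 2, 3): a_0 = 1, a_1 = 1, a_2 = 5/2, a_3 = 5/3, a_4 = 55/24, a_5 = 2/3.

a_(n+2) = (-2 n(n-1) + 5 n + 5) / ((n+1)(n+2)) * a_n; check: a_0 = 1, a_1 = 1, a_2 = 5/2, a_3 = 5/3, a_4 = 55/24, a_5 = 2/3


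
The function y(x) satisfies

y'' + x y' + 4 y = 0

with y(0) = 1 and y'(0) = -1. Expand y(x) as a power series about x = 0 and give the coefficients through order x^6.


Ansatz: y(x) = sum_{n>=0} a_n x^n, so y'(x) = sum_{n>=1} n a_n x^(n-1) and y''(x) = sum_{n>=2} n(n-1) a_n x^(n-2).
Substitute into P(x) y'' + Q(x) y' + R(x) y = 0 with P(x) = 1, Q(x) = x, R(x) = 4, and match powers of x.
Initial conditions: a_0 = 1, a_1 = -1.
Setting the coefficient of each power of x to zero and solving order by order (substituting the coefficients already found):
  x^0: 2 a_2 + 4 a_0 = 0  ->  2 a_2 = -4 a_0 = -4  ->  a_2 = -2
  x^1: 6 a_3 + 5 a_1 = 0  ->  6 a_3 = -5 a_1 = 5  ->  a_3 = 5/6
  x^2: 12 a_4 + 6 a_2 = 0  ->  12 a_4 = -6 a_2 = 12  ->  a_4 = 1
  x^3: 20 a_5 + 7 a_3 = 0  ->  20 a_5 = -7 a_3 = -35/6  ->  a_5 = -7/24
  x^4: 30 a_6 + 8 a_4 = 0  ->  30 a_6 = -8 a_4 = -8  ->  a_6 = -4/15
Truncated series: y(x) = 1 - x - 2 x^2 + (5/6) x^3 + x^4 - (7/24) x^5 - (4/15) x^6 + O(x^7).

a_0 = 1; a_1 = -1; a_2 = -2; a_3 = 5/6; a_4 = 1; a_5 = -7/24; a_6 = -4/15


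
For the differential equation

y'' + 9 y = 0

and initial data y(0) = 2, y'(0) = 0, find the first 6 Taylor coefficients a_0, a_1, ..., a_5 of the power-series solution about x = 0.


Ansatz: y(x) = sum_{n>=0} a_n x^n, so y'(x) = sum_{n>=1} n a_n x^(n-1) and y''(x) = sum_{n>=2} n(n-1) a_n x^(n-2).
Substitute into P(x) y'' + Q(x) y' + R(x) y = 0 with P(x) = 1, Q(x) = 0, R(x) = 9, and match powers of x.
Initial conditions: a_0 = 2, a_1 = 0.
Setting the coefficient of each power of x to zero and solving order by order (substituting the coefficients already found):
  x^0: 2 a_2 + 9 a_0 = 0  ->  2 a_2 = -9 a_0 = -18  ->  a_2 = -9
  x^1: 6 a_3 + 9 a_1 = 0  ->  6 a_3 = -9 a_1 = 0  ->  a_3 = 0
  x^2: 12 a_4 + 9 a_2 = 0  ->  12 a_4 = -9 a_2 = 81  ->  a_4 = 27/4
  x^3: 20 a_5 + 9 a_3 = 0  ->  20 a_5 = -9 a_3 = 0  ->  a_5 = 0
Truncated series: y(x) = 2 - 9 x^2 + (27/4) x^4 + O(x^6).

a_0 = 2; a_1 = 0; a_2 = -9; a_3 = 0; a_4 = 27/4; a_5 = 0


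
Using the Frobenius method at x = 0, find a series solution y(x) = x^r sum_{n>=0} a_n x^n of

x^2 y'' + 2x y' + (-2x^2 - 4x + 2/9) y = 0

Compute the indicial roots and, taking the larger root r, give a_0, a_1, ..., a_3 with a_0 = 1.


Write in Frobenius form y'' + (p(x)/x) y' + (q(x)/x^2) y = 0:
  p(x) = 2,  q(x) = -2x^2 - 4x + 2/9.
Indicial equation: r(r-1) + (2) r + (2/9) = 0 -> roots r_1 = -1/3, r_2 = -2/3.
Take r = r_1 = -1/3. Let y(x) = x^r sum_{n>=0} a_n x^n with a_0 = 1.
Substitute y = x^r sum a_n x^n and match x^{r+n}. The recurrence is
  D(n) a_n - 4 a_{n-1} - 2 a_{n-2} = 0,  where D(n) = (r+n)(r+n-1) + (2)(r+n) + (2/9).
  a_n = [4 a_{n-1} + 2 a_{n-2}] / D(n).
Since the indicial polynomial factors as (r - r_1)(r - r_2), D(n) = (r_1 + n - r_1)(r_1 + n - r_2) = n(n + 1/3).
Evaluating step by step (a_0 = 1):
  n = 1: D(1) = 1(1 + 1/3) = 4/3; numerator = 4(1) = 4; a_1 = (4)/(4/3) = 3
  n = 2: D(2) = 2(2 + 1/3) = 14/3; numerator = 4(3) + 2(1) = 14; a_2 = (14)/(14/3) = 3
  n = 3: D(3) = 3(3 + 1/3) = 10; numerator = 4(3) + 2(3) = 18; a_3 = (18)/(10) = 9/5

r = -1/3; a_0 = 1; a_1 = 3; a_2 = 3; a_3 = 9/5


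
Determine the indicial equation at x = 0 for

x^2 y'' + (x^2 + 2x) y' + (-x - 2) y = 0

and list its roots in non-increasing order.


Divide by x^2 to reach normal form y'' + P_1(x) y' + P_2(x) y = 0 with P_1(x) = 1 + 2/x and P_2(x) = -1/x - 2/x^2.
x = 0 is a singular point because the y'-coefficient 1 + 2/x has a pole at x = 0 and the y-coefficient -1/x - 2/x^2 has a pole at x = 0.
It is a regular singular point because x P_1(x) = p(x) = x + 2 and x^2 P_2(x) = q(x) = -x - 2 are polynomials, hence analytic at x = 0.
p(0) = 2,  q(0) = -2.
Indicial equation: r(r-1) + p(0) r + q(0) = 0, i.e. r^2 + (p(0) - 1) r + q(0) = 0, i.e. r^2 + 1 r - 2 = 0.
Discriminant: (1)^2 - 4(-2) = 9, so r = (-1 ± 3)/2.
Solving: r_1 = 1, r_2 = -2.

indicial: r^2 + 1 r - 2 = 0; roots r_1 = 1, r_2 = -2


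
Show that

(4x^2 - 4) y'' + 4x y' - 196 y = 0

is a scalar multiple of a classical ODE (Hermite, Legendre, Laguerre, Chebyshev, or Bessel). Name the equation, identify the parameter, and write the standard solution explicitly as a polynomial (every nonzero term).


All three coefficients share the factor -4; dividing through by -4 gives  (1 - x^2) y'' - x y' + 49 y = 0.
This matches the Chebyshev equation (1 - x^2) y'' - x y' + n^2 y = 0 (note the -x y' term, not -2x y') with n^2 = 49, so n = 7; the polynomial solution is T_7(x).
With y = sum_k a_k x^k, matching x^k gives (k+2)(k+1) a_{k+2} = (k^2 - n^2) a_k = (k - 7)(k + 7) a_k. The right side vanishes at k = 7, so the series with the parity of 7 terminates at degree 7.
Standard normalization: leading coefficient of T_n is 2^(n-1), so a_7 = 2^6 = 64. Work downward with a_k = (k+1)(k+2) a_{k+2} / ((k - 7)(k + 7)):
  a_5 = (6)(7)(64) / ((5 - 7)(5 + 7)) = 2688/(-24) = -112
  a_3 = (4)(5)(-112) / ((3 - 7)(3 + 7)) = -2240/(-40) = 56
  a_1 = (2)(3)(56) / ((1 - 7)(1 + 7)) = 336/(-48) = -7
Hence T_7(x) = 64 x^7 - 112 x^5 + 56 x^3 - 7 x.

T_7(x); series = 64 x^7 - 112 x^5 + 56 x^3 - 7 x


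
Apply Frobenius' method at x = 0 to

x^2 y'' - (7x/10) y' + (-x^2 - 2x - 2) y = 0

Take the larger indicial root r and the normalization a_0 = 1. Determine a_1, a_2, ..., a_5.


Write in Frobenius form y'' + (p(x)/x) y' + (q(x)/x^2) y = 0:
  p(x) = -7/10,  q(x) = -x^2 - 2x - 2.
Indicial equation: r(r-1) + (-7/10) r + (-2) = 0 -> roots r_1 = 5/2, r_2 = -4/5.
Take r = r_1 = 5/2. Let y(x) = x^r sum_{n>=0} a_n x^n with a_0 = 1.
Substitute y = x^r sum a_n x^n and match x^{r+n}. The recurrence is
  D(n) a_n - 2 a_{n-1} - 1 a_{n-2} = 0,  where D(n) = (r+n)(r+n-1) + (-7/10)(r+n) + (-2).
  a_n = [2 a_{n-1} + 1 a_{n-2}] / D(n).
Since the indicial polynomial factors as (r - r_1)(r - r_2), D(n) = (r_1 + n - r_1)(r_1 + n - r_2) = n(n + 33/10).
Evaluating step by step (a_0 = 1):
  n = 1: D(1) = 1(1 + 33/10) = 43/10; numerator = 2(1) = 2; a_1 = (2)/(43/10) = 20/43
  n = 2: D(2) = 2(2 + 33/10) = 53/5; numerator = 2(20/43) + 1(1) = 83/43; a_2 = (83/43)/(53/5) = 415/2279
  n = 3: D(3) = 3(3 + 33/10) = 189/10; numerator = 2(415/2279) + 1(20/43) = 1890/2279; a_3 = (1890/2279)/(189/10) = 100/2279
  n = 4: D(4) = 4(4 + 33/10) = 146/5; numerator = 2(100/2279) + 1(415/2279) = 615/2279; a_4 = (615/2279)/(146/5) = 3075/332734
  n = 5: D(5) = 5(5 + 33/10) = 83/2; numerator = 2(3075/332734) + 1(100/2279) = 10375/166367; a_5 = (10375/166367)/(83/2) = 250/166367

r = 5/2; a_0 = 1; a_1 = 20/43; a_2 = 415/2279; a_3 = 100/2279; a_4 = 3075/332734; a_5 = 250/166367


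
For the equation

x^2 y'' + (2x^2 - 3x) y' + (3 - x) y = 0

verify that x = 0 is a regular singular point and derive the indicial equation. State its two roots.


Divide by x^2 to reach normal form y'' + P_1(x) y' + P_2(x) y = 0 with P_1(x) = 2 - 3/x and P_2(x) = -1/x + 3/x^2.
x = 0 is a singular point because the y'-coefficient 2 - 3/x has a pole at x = 0 and the y-coefficient -1/x + 3/x^2 has a pole at x = 0.
It is a regular singular point because x P_1(x) = p(x) = 2x - 3 and x^2 P_2(x) = q(x) = 3 - x are polynomials, hence analytic at x = 0.
p(0) = -3,  q(0) = 3.
Indicial equation: r(r-1) + p(0) r + q(0) = 0, i.e. r^2 + (p(0) - 1) r + q(0) = 0, i.e. r^2 - 4 r + 3 = 0.
Discriminant: (-4)^2 - 4(3) = 4, so r = (4 ± 2)/2.
Solving: r_1 = 3, r_2 = 1.

indicial: r^2 - 4 r + 3 = 0; roots r_1 = 3, r_2 = 1


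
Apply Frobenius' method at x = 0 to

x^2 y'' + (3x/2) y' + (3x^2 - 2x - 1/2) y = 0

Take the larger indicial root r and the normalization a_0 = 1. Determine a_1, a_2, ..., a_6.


Write in Frobenius form y'' + (p(x)/x) y' + (q(x)/x^2) y = 0:
  p(x) = 3/2,  q(x) = 3x^2 - 2x - 1/2.
Indicial equation: r(r-1) + (3/2) r + (-1/2) = 0 -> roots r_1 = 1/2, r_2 = -1.
Take r = r_1 = 1/2. Let y(x) = x^r sum_{n>=0} a_n x^n with a_0 = 1.
Substitute y = x^r sum a_n x^n and match x^{r+n}. The recurrence is
  D(n) a_n - 2 a_{n-1} + 3 a_{n-2} = 0,  where D(n) = (r+n)(r+n-1) + (3/2)(r+n) + (-1/2).
  a_n = [2 a_{n-1} - 3 a_{n-2}] / D(n).
Since the indicial polynomial factors as (r - r_1)(r - r_2), D(n) = (r_1 + n - r_1)(r_1 + n - r_2) = n(n + 3/2).
Evaluating step by step (a_0 = 1):
  n = 1: D(1) = 1(1 + 3/2) = 5/2; numerator = 2(1) = 2; a_1 = (2)/(5/2) = 4/5
  n = 2: D(2) = 2(2 + 3/2) = 7; numerator = 2(4/5) - 3(1) = -7/5; a_2 = (-7/5)/(7) = -1/5
  n = 3: D(3) = 3(3 + 3/2) = 27/2; numerator = 2(-1/5) - 3(4/5) = -14/5; a_3 = (-14/5)/(27/2) = -28/135
  n = 4: D(4) = 4(4 + 3/2) = 22; numerator = 2(-28/135) - 3(-1/5) = 5/27; a_4 = (5/27)/(22) = 5/594
  n = 5: D(5) = 5(5 + 3/2) = 65/2; numerator = 2(5/594) - 3(-28/135) = 949/1485; a_5 = (949/1485)/(65/2) = 146/7425
  n = 6: D(6) = 6(6 + 3/2) = 45; numerator = 2(146/7425) - 3(5/594) = 19/1350; a_6 = (19/1350)/(45) = 19/60750

r = 1/2; a_0 = 1; a_1 = 4/5; a_2 = -1/5; a_3 = -28/135; a_4 = 5/594; a_5 = 146/7425; a_6 = 19/60750


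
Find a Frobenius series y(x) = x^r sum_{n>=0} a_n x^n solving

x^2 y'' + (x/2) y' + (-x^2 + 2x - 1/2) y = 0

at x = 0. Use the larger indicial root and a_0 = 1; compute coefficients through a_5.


Write in Frobenius form y'' + (p(x)/x) y' + (q(x)/x^2) y = 0:
  p(x) = 1/2,  q(x) = -x^2 + 2x - 1/2.
Indicial equation: r(r-1) + (1/2) r + (-1/2) = 0 -> roots r_1 = 1, r_2 = -1/2.
Take r = r_1 = 1. Let y(x) = x^r sum_{n>=0} a_n x^n with a_0 = 1.
Substitute y = x^r sum a_n x^n and match x^{r+n}. The recurrence is
  D(n) a_n + 2 a_{n-1} - 1 a_{n-2} = 0,  where D(n) = (r+n)(r+n-1) + (1/2)(r+n) + (-1/2).
  a_n = [-2 a_{n-1} + 1 a_{n-2}] / D(n).
Since the indicial polynomial factors as (r - r_1)(r - r_2), D(n) = (r_1 + n - r_1)(r_1 + n - r_2) = n(n + 3/2).
Evaluating step by step (a_0 = 1):
  n = 1: D(1) = 1(1 + 3/2) = 5/2; numerator = -2(1) = -2; a_1 = (-2)/(5/2) = -4/5
  n = 2: D(2) = 2(2 + 3/2) = 7; numerator = -2(-4/5) + 1(1) = 13/5; a_2 = (13/5)/(7) = 13/35
  n = 3: D(3) = 3(3 + 3/2) = 27/2; numerator = -2(13/35) + 1(-4/5) = -54/35; a_3 = (-54/35)/(27/2) = -4/35
  n = 4: D(4) = 4(4 + 3/2) = 22; numerator = -2(-4/35) + 1(13/35) = 3/5; a_4 = (3/5)/(22) = 3/110
  n = 5: D(5) = 5(5 + 3/2) = 65/2; numerator = -2(3/110) + 1(-4/35) = -13/77; a_5 = (-13/77)/(65/2) = -2/385

r = 1; a_0 = 1; a_1 = -4/5; a_2 = 13/35; a_3 = -4/35; a_4 = 3/110; a_5 = -2/385


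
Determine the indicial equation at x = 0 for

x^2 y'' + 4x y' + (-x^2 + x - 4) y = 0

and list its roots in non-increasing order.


Divide by x^2 to reach normal form y'' + P_1(x) y' + P_2(x) y = 0 with P_1(x) = 4/x and P_2(x) = -1 + 1/x - 4/x^2.
x = 0 is a singular point because the y'-coefficient 4/x has a pole at x = 0 and the y-coefficient -1 + 1/x - 4/x^2 has a pole at x = 0.
It is a regular singular point because x P_1(x) = p(x) = 4 and x^2 P_2(x) = q(x) = -x^2 + x - 4 are polynomials, hence analytic at x = 0.
p(0) = 4,  q(0) = -4.
Indicial equation: r(r-1) + p(0) r + q(0) = 0, i.e. r^2 + (p(0) - 1) r + q(0) = 0, i.e. r^2 + 3 r - 4 = 0.
Discriminant: (3)^2 - 4(-4) = 25, so r = (-3 ± 5)/2.
Solving: r_1 = 1, r_2 = -4.

indicial: r^2 + 3 r - 4 = 0; roots r_1 = 1, r_2 = -4


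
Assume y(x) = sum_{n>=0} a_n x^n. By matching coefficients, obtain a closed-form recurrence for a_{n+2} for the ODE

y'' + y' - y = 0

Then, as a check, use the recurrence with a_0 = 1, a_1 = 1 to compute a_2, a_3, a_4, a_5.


Substitute y = sum_n a_n x^n.
y''(x) has coefficient (n+2)(n+1) a_{n+2} at x^n;
y'(x) has coefficient (n+1) a_{n+1} at x^n;
-y(x) has coefficient -1 a_n at x^n.
Matching x^n: (n+2)(n+1) a_{n+2} + (n+1) a_{n+1} - 1 a_n = 0.
Thus a_{n+2} = [-(n+1) a_{n+1} + 1 a_n] / ((n+1)(n+2)).

Check with a_0 = 1, a_1 = 1 (apply the recurrence for n = 0, 1, 2, 3): a_0 = 1, a_1 = 1, a_2 = 0, a_3 = 1/6, a_4 = -1/24, a_5 = 1/60.

a_(n+2) = [-(n+1) a_(n+1) + 1 a_n] / ((n+1)(n+2)); check: a_0 = 1, a_1 = 1, a_2 = 0, a_3 = 1/6, a_4 = -1/24, a_5 = 1/60


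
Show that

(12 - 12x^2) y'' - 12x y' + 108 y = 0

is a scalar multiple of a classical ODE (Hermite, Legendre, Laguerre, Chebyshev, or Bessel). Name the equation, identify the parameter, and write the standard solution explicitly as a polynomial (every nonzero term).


All three coefficients share the factor 12; dividing through by 12 gives  (1 - x^2) y'' - x y' + 9 y = 0.
This matches the Chebyshev equation (1 - x^2) y'' - x y' + n^2 y = 0 (note the -x y' term, not -2x y') with n^2 = 9, so n = 3; the polynomial solution is T_3(x).
With y = sum_k a_k x^k, matching x^k gives (k+2)(k+1) a_{k+2} = (k^2 - n^2) a_k = (k - 3)(k + 3) a_k. The right side vanishes at k = 3, so the series with the parity of 3 terminates at degree 3.
Standard normalization: leading coefficient of T_n is 2^(n-1), so a_3 = 2^2 = 4. Work downward with a_k = (k+1)(k+2) a_{k+2} / ((k - 3)(k + 3)):
  a_1 = (2)(3)(4) / ((1 - 3)(1 + 3)) = 24/(-8) = -3
Hence T_3(x) = 4 x^3 - 3 x.

T_3(x); series = 4 x^3 - 3 x


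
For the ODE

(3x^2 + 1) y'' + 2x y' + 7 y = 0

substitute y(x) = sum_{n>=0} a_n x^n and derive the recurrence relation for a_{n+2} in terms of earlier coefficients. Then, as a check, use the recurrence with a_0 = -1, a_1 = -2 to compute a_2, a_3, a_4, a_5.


Substitute y = sum_n a_n x^n.
(1 + 3 x^2) y'' contributes (n+2)(n+1) a_{n+2} + 3 n(n-1) a_n at x^n.
2 x y'(x) contributes 2 n a_n at x^n.
7 y(x) contributes 7 a_n at x^n.
Matching x^n: (n+2)(n+1) a_{n+2} + (3 n(n-1) + 2 n + 7) a_n = 0.
Thus a_{n+2} = (-3 n(n-1) - 2 n - 7) / ((n+1)(n+2)) * a_n.

Check with a_0 = -1, a_1 = -2 (apply the recurrence for n = 0, 1, 2, 3): a_0 = -1, a_1 = -2, a_2 = 7/2, a_3 = 3, a_4 = -119/24, a_5 = -93/20.

a_(n+2) = (-3 n(n-1) - 2 n - 7) / ((n+1)(n+2)) * a_n; check: a_0 = -1, a_1 = -2, a_2 = 7/2, a_3 = 3, a_4 = -119/24, a_5 = -93/20


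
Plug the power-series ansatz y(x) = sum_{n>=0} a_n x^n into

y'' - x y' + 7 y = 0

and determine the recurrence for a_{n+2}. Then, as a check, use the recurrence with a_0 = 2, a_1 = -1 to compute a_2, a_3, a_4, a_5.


Substitute y = sum_n a_n x^n.
y''(x) has coefficient (n+2)(n+1) a_{n+2} at x^n;
-x y'(x) has coefficient -n a_n at x^n (shift);
7 y(x) has coefficient 7 a_n at x^n.
Matching x^n: (n+2)(n+1) a_{n+2} + (-n + 7) a_n = 0.
Thus a_{n+2} = (n - 7) / ((n+1)(n+2)) * a_n.

Check with a_0 = 2, a_1 = -1 (apply the recurrence for n = 0, 1, 2, 3): a_0 = 2, a_1 = -1, a_2 = -7, a_3 = 1, a_4 = 35/12, a_5 = -1/5.

a_(n+2) = (n - 7) / ((n+1)(n+2)) * a_n; check: a_0 = 2, a_1 = -1, a_2 = -7, a_3 = 1, a_4 = 35/12, a_5 = -1/5


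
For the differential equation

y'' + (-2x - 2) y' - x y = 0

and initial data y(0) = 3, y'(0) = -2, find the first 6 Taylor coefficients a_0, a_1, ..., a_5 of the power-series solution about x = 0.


Ansatz: y(x) = sum_{n>=0} a_n x^n, so y'(x) = sum_{n>=1} n a_n x^(n-1) and y''(x) = sum_{n>=2} n(n-1) a_n x^(n-2).
Substitute into P(x) y'' + Q(x) y' + R(x) y = 0 with P(x) = 1, Q(x) = -2x - 2, R(x) = -x, and match powers of x.
Initial conditions: a_0 = 3, a_1 = -2.
Setting the coefficient of each power of x to zero and solving order by order (substituting the coefficients already found):
  x^0: 2 a_2 - 2 a_1 = 0  ->  2 a_2 = 2 a_1 = -4  ->  a_2 = -2
  x^1: 6 a_3 - 4 a_2 - 2 a_1 - a_0 = 0  ->  6 a_3 = 4 a_2 + 2 a_1 + a_0 = -9  ->  a_3 = -3/2
  x^2: 12 a_4 - 6 a_3 - 4 a_2 - a_1 = 0  ->  12 a_4 = 6 a_3 + 4 a_2 + a_1 = -19  ->  a_4 = -19/12
  x^3: 20 a_5 - 8 a_4 - 6 a_3 - a_2 = 0  ->  20 a_5 = 8 a_4 + 6 a_3 + a_2 = -71/3  ->  a_5 = -71/60
Truncated series: y(x) = 3 - 2 x - 2 x^2 - (3/2) x^3 - (19/12) x^4 - (71/60) x^5 + O(x^6).

a_0 = 3; a_1 = -2; a_2 = -2; a_3 = -3/2; a_4 = -19/12; a_5 = -71/60


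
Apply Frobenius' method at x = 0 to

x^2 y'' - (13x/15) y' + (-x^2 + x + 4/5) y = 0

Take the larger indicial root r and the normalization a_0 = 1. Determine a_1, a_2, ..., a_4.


Write in Frobenius form y'' + (p(x)/x) y' + (q(x)/x^2) y = 0:
  p(x) = -13/15,  q(x) = -x^2 + x + 4/5.
Indicial equation: r(r-1) + (-13/15) r + (4/5) = 0 -> roots r_1 = 6/5, r_2 = 2/3.
Take r = r_1 = 6/5. Let y(x) = x^r sum_{n>=0} a_n x^n with a_0 = 1.
Substitute y = x^r sum a_n x^n and match x^{r+n}. The recurrence is
  D(n) a_n + 1 a_{n-1} - 1 a_{n-2} = 0,  where D(n) = (r+n)(r+n-1) + (-13/15)(r+n) + (4/5).
  a_n = [-1 a_{n-1} + 1 a_{n-2}] / D(n).
Since the indicial polynomial factors as (r - r_1)(r - r_2), D(n) = (r_1 + n - r_1)(r_1 + n - r_2) = n(n + 8/15).
Evaluating step by step (a_0 = 1):
  n = 1: D(1) = 1(1 + 8/15) = 23/15; numerator = -1(1) = -1; a_1 = (-1)/(23/15) = -15/23
  n = 2: D(2) = 2(2 + 8/15) = 76/15; numerator = -1(-15/23) + 1(1) = 38/23; a_2 = (38/23)/(76/15) = 15/46
  n = 3: D(3) = 3(3 + 8/15) = 53/5; numerator = -1(15/46) + 1(-15/23) = -45/46; a_3 = (-45/46)/(53/5) = -225/2438
  n = 4: D(4) = 4(4 + 8/15) = 272/15; numerator = -1(-225/2438) + 1(15/46) = 510/1219; a_4 = (510/1219)/(272/15) = 225/9752

r = 6/5; a_0 = 1; a_1 = -15/23; a_2 = 15/46; a_3 = -225/2438; a_4 = 225/9752


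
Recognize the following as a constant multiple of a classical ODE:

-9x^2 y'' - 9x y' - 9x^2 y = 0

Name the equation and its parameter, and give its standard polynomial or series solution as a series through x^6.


All three coefficients share the factor -9; dividing through by -9 gives  x^2 y'' + x y' + x^2 y = 0.
This matches the Bessel equation x^2 y'' + x y' + (x^2 - nu^2) y = 0 with nu^2 = 0, so nu = 0; the solution bounded at x = 0 is J_0(x).
Frobenius at x = 0: indicial roots ±nu; for r = nu the recurrence k(k + 2nu) c_k = -c_{k-2} gives the standard series J_nu(x) = sum_{k>=0} (-1)^k / (k! (k+nu)!) (x/2)^(2k+nu). Evaluate the first 4 terms:
  k = 0: (-1)^0 / (0! * 0! * 2^0) x^0 = 1/(1*1*1) x^0 = (1) x^0
  k = 1: (-1)^1 / (1! * 1! * 2^2) x^2 = -1/(1*1*4) x^2 = (-1/4) x^2
  k = 2: (-1)^2 / (2! * 2! * 2^4) x^4 = 1/(2*2*16) x^4 = (1/64) x^4
  k = 3: (-1)^3 / (3! * 3! * 2^6) x^6 = -1/(6*6*64) x^6 = (-1/2304) x^6
Hence J_0(x) = -x^6/2304 + x^4/64 - x^2/4 + 1 + ....

J_0(x); series = -x^6/2304 + x^4/64 - x^2/4 + 1


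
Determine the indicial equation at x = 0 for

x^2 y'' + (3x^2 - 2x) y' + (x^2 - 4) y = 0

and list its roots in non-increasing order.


Divide by x^2 to reach normal form y'' + P_1(x) y' + P_2(x) y = 0 with P_1(x) = 3 - 2/x and P_2(x) = 1 - 4/x^2.
x = 0 is a singular point because the y'-coefficient 3 - 2/x has a pole at x = 0 and the y-coefficient 1 - 4/x^2 has a pole at x = 0.
It is a regular singular point because x P_1(x) = p(x) = 3x - 2 and x^2 P_2(x) = q(x) = x^2 - 4 are polynomials, hence analytic at x = 0.
p(0) = -2,  q(0) = -4.
Indicial equation: r(r-1) + p(0) r + q(0) = 0, i.e. r^2 + (p(0) - 1) r + q(0) = 0, i.e. r^2 - 3 r - 4 = 0.
Discriminant: (-3)^2 - 4(-4) = 25, so r = (3 ± 5)/2.
Solving: r_1 = 4, r_2 = -1.

indicial: r^2 - 3 r - 4 = 0; roots r_1 = 4, r_2 = -1


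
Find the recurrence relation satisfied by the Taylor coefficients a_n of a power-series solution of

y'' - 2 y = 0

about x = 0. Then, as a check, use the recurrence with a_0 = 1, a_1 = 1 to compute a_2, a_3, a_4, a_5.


Substitute y = sum_n a_n x^n into y'' + (const) y = 0.
y''(x) = sum_{n>=0} (n+2)(n+1) a_{n+2} x^n.
The ODE becomes sum_n [(n+2)(n+1) a_{n+2} - 2 a_n] x^n = 0.
Setting each coefficient to zero gives the recurrence:
  (n+2)(n+1) a_{n+2} - 2 a_n = 0,
  a_{n+2} = 2 / ((n+1)(n+2)) a_n.

Check with a_0 = 1, a_1 = 1 (apply the recurrence for n = 0, 1, 2, 3): a_0 = 1, a_1 = 1, a_2 = 1, a_3 = 1/3, a_4 = 1/6, a_5 = 1/30.

a_{n+2} = 2/((n+1)(n+2)) * a_n; check: a_0 = 1, a_1 = 1, a_2 = 1, a_3 = 1/3, a_4 = 1/6, a_5 = 1/30


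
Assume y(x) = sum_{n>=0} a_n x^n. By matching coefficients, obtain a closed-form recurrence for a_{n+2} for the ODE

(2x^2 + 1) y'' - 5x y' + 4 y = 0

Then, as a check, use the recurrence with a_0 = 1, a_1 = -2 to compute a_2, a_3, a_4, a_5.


Substitute y = sum_n a_n x^n.
(1 + 2 x^2) y'' contributes (n+2)(n+1) a_{n+2} + 2 n(n-1) a_n at x^n.
-5 x y'(x) contributes -5 n a_n at x^n.
4 y(x) contributes 4 a_n at x^n.
Matching x^n: (n+2)(n+1) a_{n+2} + (2 n(n-1) - 5 n + 4) a_n = 0.
Thus a_{n+2} = (-2 n(n-1) + 5 n - 4) / ((n+1)(n+2)) * a_n.

Check with a_0 = 1, a_1 = -2 (apply the recurrence for n = 0, 1, 2, 3): a_0 = 1, a_1 = -2, a_2 = -2, a_3 = -1/3, a_4 = -1/3, a_5 = 1/60.

a_(n+2) = (-2 n(n-1) + 5 n - 4) / ((n+1)(n+2)) * a_n; check: a_0 = 1, a_1 = -2, a_2 = -2, a_3 = -1/3, a_4 = -1/3, a_5 = 1/60


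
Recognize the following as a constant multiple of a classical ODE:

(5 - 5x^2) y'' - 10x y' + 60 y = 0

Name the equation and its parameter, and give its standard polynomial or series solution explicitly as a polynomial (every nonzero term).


All three coefficients share the factor 5; dividing through by 5 gives  (1 - x^2) y'' - 2x y' + 12 y = 0.
This matches the Legendre equation (1 - x^2) y'' - 2x y' + n(n+1) y = 0 (note the -2x y' term) with n(n+1) = 12, so n = 3; the polynomial solution is P_3(x).
With y = sum_k a_k x^k, matching x^k gives (k+2)(k+1) a_{k+2} = [k(k+1) - n(n+1)] a_k = (k - 3)(k + 4) a_k. The right side vanishes at k = 3, so the series with the parity of 3 terminates at degree 3.
Standard normalization (P_n(1) = 1): leading coefficient (2n)!/(2^n (n!)^2) = 720/(8*36) = 5/2, so a_3 = 5/2. Work downward with a_k = (k+1)(k+2) a_{k+2} / ((k - 3)(k + 4)):
  a_1 = (2)(3)(5/2) / ((1 - 3)(1 + 4)) = 15/(-10) = -3/2
Hence P_3(x) = 5 x^3/2 - 3 x/2.

P_3(x); series = 5 x^3/2 - 3 x/2


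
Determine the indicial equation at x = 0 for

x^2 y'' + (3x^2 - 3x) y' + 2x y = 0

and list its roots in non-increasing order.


Divide by x^2 to reach normal form y'' + P_1(x) y' + P_2(x) y = 0 with P_1(x) = 3 - 3/x and P_2(x) = 2/x.
x = 0 is a singular point because the y'-coefficient 3 - 3/x has a pole at x = 0 and the y-coefficient 2/x has a pole at x = 0.
It is a regular singular point because x P_1(x) = p(x) = 3x - 3 and x^2 P_2(x) = q(x) = 2x are polynomials, hence analytic at x = 0.
p(0) = -3,  q(0) = 0.
Indicial equation: r(r-1) + p(0) r + q(0) = 0, i.e. r^2 + (p(0) - 1) r + q(0) = 0, i.e. r^2 - 4 r = 0.
Discriminant: (-4)^2 - 4(0) = 16, so r = (4 ± 4)/2.
Solving: r_1 = 4, r_2 = 0.

indicial: r^2 - 4 r = 0; roots r_1 = 4, r_2 = 0


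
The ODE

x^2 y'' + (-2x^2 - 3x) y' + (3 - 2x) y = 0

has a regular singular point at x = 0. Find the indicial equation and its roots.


Divide by x^2 to reach normal form y'' + P_1(x) y' + P_2(x) y = 0 with P_1(x) = -2 - 3/x and P_2(x) = -2/x + 3/x^2.
x = 0 is a singular point because the y'-coefficient -2 - 3/x has a pole at x = 0 and the y-coefficient -2/x + 3/x^2 has a pole at x = 0.
It is a regular singular point because x P_1(x) = p(x) = -2x - 3 and x^2 P_2(x) = q(x) = 3 - 2x are polynomials, hence analytic at x = 0.
p(0) = -3,  q(0) = 3.
Indicial equation: r(r-1) + p(0) r + q(0) = 0, i.e. r^2 + (p(0) - 1) r + q(0) = 0, i.e. r^2 - 4 r + 3 = 0.
Discriminant: (-4)^2 - 4(3) = 4, so r = (4 ± 2)/2.
Solving: r_1 = 3, r_2 = 1.

indicial: r^2 - 4 r + 3 = 0; roots r_1 = 3, r_2 = 1


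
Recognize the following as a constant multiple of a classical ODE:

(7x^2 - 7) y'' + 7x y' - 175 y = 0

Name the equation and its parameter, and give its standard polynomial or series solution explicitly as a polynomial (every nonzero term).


All three coefficients share the factor -7; dividing through by -7 gives  (1 - x^2) y'' - x y' + 25 y = 0.
This matches the Chebyshev equation (1 - x^2) y'' - x y' + n^2 y = 0 (note the -x y' term, not -2x y') with n^2 = 25, so n = 5; the polynomial solution is T_5(x).
With y = sum_k a_k x^k, matching x^k gives (k+2)(k+1) a_{k+2} = (k^2 - n^2) a_k = (k - 5)(k + 5) a_k. The right side vanishes at k = 5, so the series with the parity of 5 terminates at degree 5.
Standard normalization: leading coefficient of T_n is 2^(n-1), so a_5 = 2^4 = 16. Work downward with a_k = (k+1)(k+2) a_{k+2} / ((k - 5)(k + 5)):
  a_3 = (4)(5)(16) / ((3 - 5)(3 + 5)) = 320/(-16) = -20
  a_1 = (2)(3)(-20) / ((1 - 5)(1 + 5)) = -120/(-24) = 5
Hence T_5(x) = 16 x^5 - 20 x^3 + 5 x.

T_5(x); series = 16 x^5 - 20 x^3 + 5 x


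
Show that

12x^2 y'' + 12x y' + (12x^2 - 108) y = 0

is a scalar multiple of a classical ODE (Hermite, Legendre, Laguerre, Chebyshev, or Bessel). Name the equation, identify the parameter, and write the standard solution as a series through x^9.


All three coefficients share the factor 12; dividing through by 12 gives  x^2 y'' + x y' + (x^2 - 9) y = 0.
This matches the Bessel equation x^2 y'' + x y' + (x^2 - nu^2) y = 0 with nu^2 = 9, so nu = 3; the solution bounded at x = 0 is J_3(x).
Frobenius at x = 0: indicial roots ±nu; for r = nu the recurrence k(k + 2nu) c_k = -c_{k-2} gives the standard series J_nu(x) = sum_{k>=0} (-1)^k / (k! (k+nu)!) (x/2)^(2k+nu). Evaluate the first 4 terms:
  k = 0: (-1)^0 / (0! * 3! * 2^3) x^3 = 1/(1*6*8) x^3 = (1/48) x^3
  k = 1: (-1)^1 / (1! * 4! * 2^5) x^5 = -1/(1*24*32) x^5 = (-1/768) x^5
  k = 2: (-1)^2 / (2! * 5! * 2^7) x^7 = 1/(2*120*128) x^7 = (1/30720) x^7
  k = 3: (-1)^3 / (3! * 6! * 2^9) x^9 = -1/(6*720*512) x^9 = (-1/2211840) x^9
Hence J_3(x) = -x^9/2211840 + x^7/30720 - x^5/768 + x^3/48 + ....

J_3(x); series = -x^9/2211840 + x^7/30720 - x^5/768 + x^3/48


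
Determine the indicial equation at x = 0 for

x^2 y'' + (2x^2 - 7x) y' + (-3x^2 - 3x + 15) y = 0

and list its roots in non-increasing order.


Divide by x^2 to reach normal form y'' + P_1(x) y' + P_2(x) y = 0 with P_1(x) = 2 - 7/x and P_2(x) = -3 - 3/x + 15/x^2.
x = 0 is a singular point because the y'-coefficient 2 - 7/x has a pole at x = 0 and the y-coefficient -3 - 3/x + 15/x^2 has a pole at x = 0.
It is a regular singular point because x P_1(x) = p(x) = 2x - 7 and x^2 P_2(x) = q(x) = -3x^2 - 3x + 15 are polynomials, hence analytic at x = 0.
p(0) = -7,  q(0) = 15.
Indicial equation: r(r-1) + p(0) r + q(0) = 0, i.e. r^2 + (p(0) - 1) r + q(0) = 0, i.e. r^2 - 8 r + 15 = 0.
Discriminant: (-8)^2 - 4(15) = 4, so r = (8 ± 2)/2.
Solving: r_1 = 5, r_2 = 3.

indicial: r^2 - 8 r + 15 = 0; roots r_1 = 5, r_2 = 3


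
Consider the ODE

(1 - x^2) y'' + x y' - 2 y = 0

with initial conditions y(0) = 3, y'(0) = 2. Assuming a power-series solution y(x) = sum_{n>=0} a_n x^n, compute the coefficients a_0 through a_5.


Ansatz: y(x) = sum_{n>=0} a_n x^n, so y'(x) = sum_{n>=1} n a_n x^(n-1) and y''(x) = sum_{n>=2} n(n-1) a_n x^(n-2).
Substitute into P(x) y'' + Q(x) y' + R(x) y = 0 with P(x) = 1 - x^2, Q(x) = x, R(x) = -2, and match powers of x.
Initial conditions: a_0 = 3, a_1 = 2.
Setting the coefficient of each power of x to zero and solving order by order (substituting the coefficients already found):
  x^0: 2 a_2 - 2 a_0 = 0  ->  2 a_2 = 2 a_0 = 6  ->  a_2 = 3
  x^1: 6 a_3 - a_1 = 0  ->  6 a_3 = a_1 = 2  ->  a_3 = 1/3
  x^2: 12 a_4 - 2 a_2 = 0  ->  12 a_4 = 2 a_2 = 6  ->  a_4 = 1/2
  x^3: 20 a_5 - 5 a_3 = 0  ->  20 a_5 = 5 a_3 = 5/3  ->  a_5 = 1/12
Truncated series: y(x) = 3 + 2 x + 3 x^2 + (1/3) x^3 + (1/2) x^4 + (1/12) x^5 + O(x^6).

a_0 = 3; a_1 = 2; a_2 = 3; a_3 = 1/3; a_4 = 1/2; a_5 = 1/12


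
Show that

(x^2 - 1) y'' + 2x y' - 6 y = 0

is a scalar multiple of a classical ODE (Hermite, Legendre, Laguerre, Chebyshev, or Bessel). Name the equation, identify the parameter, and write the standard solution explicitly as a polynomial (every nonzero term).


All three coefficients share the factor -1; dividing through by -1 gives  (1 - x^2) y'' - 2x y' + 6 y = 0.
This matches the Legendre equation (1 - x^2) y'' - 2x y' + n(n+1) y = 0 (note the -2x y' term) with n(n+1) = 6, so n = 2; the polynomial solution is P_2(x).
With y = sum_k a_k x^k, matching x^k gives (k+2)(k+1) a_{k+2} = [k(k+1) - n(n+1)] a_k = (k - 2)(k + 3) a_k. The right side vanishes at k = 2, so the series with the parity of 2 terminates at degree 2.
Standard normalization (P_n(1) = 1): leading coefficient (2n)!/(2^n (n!)^2) = 24/(4*4) = 3/2, so a_2 = 3/2. Work downward with a_k = (k+1)(k+2) a_{k+2} / ((k - 2)(k + 3)):
  a_0 = (1)(2)(3/2) / ((0 - 2)(0 + 3)) = 3/(-6) = -1/2
Hence P_2(x) = 3 x^2/2 - 1/2.

P_2(x); series = 3 x^2/2 - 1/2
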